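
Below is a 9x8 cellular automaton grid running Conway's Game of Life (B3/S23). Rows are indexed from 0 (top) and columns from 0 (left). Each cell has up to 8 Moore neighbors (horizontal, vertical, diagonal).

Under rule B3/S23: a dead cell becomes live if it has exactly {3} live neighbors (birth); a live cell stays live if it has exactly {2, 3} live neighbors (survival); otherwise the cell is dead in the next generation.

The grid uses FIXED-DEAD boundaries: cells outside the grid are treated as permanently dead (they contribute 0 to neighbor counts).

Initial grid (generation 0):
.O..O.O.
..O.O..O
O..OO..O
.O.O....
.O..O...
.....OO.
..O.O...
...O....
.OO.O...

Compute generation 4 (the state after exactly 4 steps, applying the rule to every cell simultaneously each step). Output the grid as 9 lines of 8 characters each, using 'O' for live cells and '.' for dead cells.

Answer: .OOO.O..
O.OO..OO
O.....OO
OOOO...O
O.....O.
..OO.O..
........
........
........

Derivation:
Simulating step by step:
Generation 0 (given above): 22 live cells
Generation 1: 25 live cells
...O.O..
.OO.O.OO
.O..O...
OO.O....
..O.OO..
...OOO..
...OOO..
.O..O...
..OO....
Generation 2: 24 live cells
..OOOOO.
.OO.O.O.
....OO..
OO.O.O..
.OO..O..
..O...O.
..O.....
.....O..
..OO....
Generation 3: 23 live cells
.OO.O.O.
.OO...O.
O.....O.
OO.O.OO.
O..OOOO.
..OO....
........
..OO....
........
Generation 4: 22 live cells
(generation 4 grid is the final answer)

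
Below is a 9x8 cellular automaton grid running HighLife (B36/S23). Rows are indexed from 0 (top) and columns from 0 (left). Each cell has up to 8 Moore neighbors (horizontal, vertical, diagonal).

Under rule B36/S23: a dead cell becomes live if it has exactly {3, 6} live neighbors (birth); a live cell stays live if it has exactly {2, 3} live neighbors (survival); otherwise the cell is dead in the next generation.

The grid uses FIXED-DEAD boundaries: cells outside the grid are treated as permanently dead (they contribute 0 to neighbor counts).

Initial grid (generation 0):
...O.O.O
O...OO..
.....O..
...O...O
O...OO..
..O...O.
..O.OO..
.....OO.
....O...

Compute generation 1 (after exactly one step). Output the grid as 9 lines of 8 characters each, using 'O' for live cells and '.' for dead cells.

Simulating step by step:
Generation 0 (given above): 20 live cells
Generation 1: 18 live cells
(generation 1 grid is the final answer)

Answer: .....OO.
.....O..
.....OO.
.....OO.
...OOOO.
.O....O.
...OO...
...O..O.
.....O..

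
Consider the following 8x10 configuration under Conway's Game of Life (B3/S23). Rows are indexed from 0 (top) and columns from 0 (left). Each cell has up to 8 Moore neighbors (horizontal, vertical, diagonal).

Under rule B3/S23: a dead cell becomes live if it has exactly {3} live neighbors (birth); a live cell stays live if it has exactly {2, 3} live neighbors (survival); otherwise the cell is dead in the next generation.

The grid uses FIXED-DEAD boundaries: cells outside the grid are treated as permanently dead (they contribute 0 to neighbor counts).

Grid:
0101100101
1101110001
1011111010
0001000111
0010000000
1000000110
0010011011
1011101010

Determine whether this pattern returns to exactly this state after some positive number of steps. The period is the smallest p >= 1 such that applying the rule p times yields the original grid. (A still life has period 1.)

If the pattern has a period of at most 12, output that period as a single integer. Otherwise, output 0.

Answer: 0

Derivation:
Simulating and comparing each generation to the original:
Gen 0 (original, given above): 37 live cells
Gen 1: 34 live cells, differs from original
Gen 2: 28 live cells, differs from original
Gen 3: 26 live cells, differs from original
Gen 4: 20 live cells, differs from original
Gen 5: 20 live cells, differs from original
Gen 6: 21 live cells, differs from original
Gen 7: 20 live cells, differs from original
Gen 8: 12 live cells, differs from original
Gen 9: 10 live cells, differs from original
Gen 10: 10 live cells, differs from original
Gen 11: 10 live cells, differs from original
Gen 12: 12 live cells, differs from original
No period found within 12 steps.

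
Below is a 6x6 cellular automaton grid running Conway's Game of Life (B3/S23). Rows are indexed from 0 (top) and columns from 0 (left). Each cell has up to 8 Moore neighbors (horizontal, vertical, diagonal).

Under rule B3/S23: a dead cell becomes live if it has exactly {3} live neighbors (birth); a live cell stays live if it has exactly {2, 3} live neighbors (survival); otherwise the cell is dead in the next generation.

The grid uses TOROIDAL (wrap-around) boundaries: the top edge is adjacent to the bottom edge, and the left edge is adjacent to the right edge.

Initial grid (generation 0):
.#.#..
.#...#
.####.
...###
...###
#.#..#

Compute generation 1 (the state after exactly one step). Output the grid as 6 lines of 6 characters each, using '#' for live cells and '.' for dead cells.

Simulating step by step:
Generation 0 (given above): 17 live cells
Generation 1: 11 live cells
(generation 1 grid is the final answer)

Answer: .#..##
.#....
.#....
#.....
..#...
###..#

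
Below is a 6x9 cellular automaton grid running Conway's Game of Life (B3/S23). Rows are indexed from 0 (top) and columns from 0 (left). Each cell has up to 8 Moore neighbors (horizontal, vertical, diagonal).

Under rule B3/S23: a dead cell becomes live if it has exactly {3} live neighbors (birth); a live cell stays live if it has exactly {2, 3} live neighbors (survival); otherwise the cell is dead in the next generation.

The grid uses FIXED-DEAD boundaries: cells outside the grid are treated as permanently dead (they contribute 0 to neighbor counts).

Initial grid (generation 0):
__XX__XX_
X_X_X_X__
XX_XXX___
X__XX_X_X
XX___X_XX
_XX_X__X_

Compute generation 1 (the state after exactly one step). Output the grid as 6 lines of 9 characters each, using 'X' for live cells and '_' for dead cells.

Simulating step by step:
Generation 0 (given above): 27 live cells
Generation 1: 24 live cells
(generation 1 grid is the final answer)

Answer: _XXX_XXX_
X_____XX_
X_____XX_
___X__X_X
X____X__X
XXX___XXX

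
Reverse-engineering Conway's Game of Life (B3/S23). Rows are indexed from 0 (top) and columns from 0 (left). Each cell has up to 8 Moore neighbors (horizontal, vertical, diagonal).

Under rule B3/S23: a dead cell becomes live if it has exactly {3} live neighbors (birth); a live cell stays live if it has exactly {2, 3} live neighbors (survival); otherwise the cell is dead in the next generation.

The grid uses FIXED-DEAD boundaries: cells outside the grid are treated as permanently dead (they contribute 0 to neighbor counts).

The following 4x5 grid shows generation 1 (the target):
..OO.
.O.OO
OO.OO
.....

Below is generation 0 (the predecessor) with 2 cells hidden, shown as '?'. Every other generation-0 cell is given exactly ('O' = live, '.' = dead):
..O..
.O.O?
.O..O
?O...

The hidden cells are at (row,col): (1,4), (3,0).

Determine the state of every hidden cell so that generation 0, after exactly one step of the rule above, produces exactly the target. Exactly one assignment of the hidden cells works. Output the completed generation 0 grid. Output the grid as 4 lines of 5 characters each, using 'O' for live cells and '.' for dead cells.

Answer: ..O..
.O.OO
.O..O
.O...

Derivation:
Hidden generation-0 cells (in order): (1,4), (3,0).
A hidden cell only influences target cells in its own 3x3 neighborhood. Try each of the 2^2 = 4 assignments, step the completed generation 0 forward once under B3/S23, and compare with the target:
  (1,4)=. (3,0)=. -> step gives (0,3)='.' but target has 'O' -> reject
  (1,4)=. (3,0)=O -> step gives (0,3)='.' but target has 'O' -> reject
  (1,4)=O (3,0)=. -> step reproduces the target at every cell -> ACCEPT
  (1,4)=O (3,0)=O -> step gives (2,0)='.' but target has 'O' -> reject
Unique solution: (1,4)=live, (3,0)=dead.
Check: live-neighbor counts of every cell in the completed generation 0:
12232
22432
32432
21211
Applying B3/S23 to generation 0 with these counts gives:
..OO.
.O.OO
OO.OO
.....
which matches the target exactly.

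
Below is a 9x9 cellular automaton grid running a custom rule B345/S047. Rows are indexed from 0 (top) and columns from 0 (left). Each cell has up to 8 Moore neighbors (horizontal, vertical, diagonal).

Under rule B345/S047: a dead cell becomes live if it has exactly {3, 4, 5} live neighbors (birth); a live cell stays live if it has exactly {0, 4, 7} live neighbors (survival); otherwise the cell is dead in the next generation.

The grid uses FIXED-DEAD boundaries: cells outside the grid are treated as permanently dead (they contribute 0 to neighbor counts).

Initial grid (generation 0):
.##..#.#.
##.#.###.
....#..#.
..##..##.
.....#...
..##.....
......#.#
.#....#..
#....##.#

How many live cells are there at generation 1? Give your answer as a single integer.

Simulating step by step:
Generation 0 (given above): 27 live cells
Generation 1: 25 live cells
#...#.#..
..#.#...#
.###.#.##
....##...
..###.#..
.........
..#....##
.....#.#.
.......##
Population at generation 1: 25

Answer: 25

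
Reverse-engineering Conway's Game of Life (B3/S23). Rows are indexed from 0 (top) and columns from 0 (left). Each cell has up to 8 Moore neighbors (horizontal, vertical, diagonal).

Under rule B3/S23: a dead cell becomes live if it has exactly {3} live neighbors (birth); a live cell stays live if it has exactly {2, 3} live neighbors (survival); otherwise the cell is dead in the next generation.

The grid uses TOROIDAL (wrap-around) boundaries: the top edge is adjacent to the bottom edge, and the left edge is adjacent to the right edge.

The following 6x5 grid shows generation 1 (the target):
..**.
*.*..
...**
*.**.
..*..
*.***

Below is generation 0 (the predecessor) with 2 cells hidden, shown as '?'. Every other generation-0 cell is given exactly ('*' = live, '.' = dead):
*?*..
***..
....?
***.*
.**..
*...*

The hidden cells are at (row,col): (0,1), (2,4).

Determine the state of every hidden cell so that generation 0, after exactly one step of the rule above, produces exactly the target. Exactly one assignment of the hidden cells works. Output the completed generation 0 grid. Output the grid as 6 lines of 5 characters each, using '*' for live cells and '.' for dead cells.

Answer: *.*..
***..
.....
***.*
.**..
*...*

Derivation:
Hidden generation-0 cells (in order): (0,1), (2,4).
A hidden cell only influences target cells in its own 3x3 neighborhood. Try each of the 2^2 = 4 assignments, step the completed generation 0 forward once under B3/S23, and compare with the target:
  (0,1)=. (2,4)=. -> step reproduces the target at every cell -> ACCEPT
  (0,1)=. (2,4)=* -> step gives (1,3)='*' but target has '.' -> reject
  (0,1)=* (2,4)=. -> step gives (5,0)='.' but target has '*' -> reject
  (0,1)=* (2,4)=* -> step gives (1,0)='.' but target has '*' -> reject
Unique solution: (0,1)=dead, (2,4)=dead.
Check: live-neighbor counts of every cell in the completed generation 0:
46234
24222
56433
34331
65344
35332
Applying B3/S23 to generation 0 with these counts gives:
..**.
*.*..
...**
*.**.
..*..
*.***
which matches the target exactly.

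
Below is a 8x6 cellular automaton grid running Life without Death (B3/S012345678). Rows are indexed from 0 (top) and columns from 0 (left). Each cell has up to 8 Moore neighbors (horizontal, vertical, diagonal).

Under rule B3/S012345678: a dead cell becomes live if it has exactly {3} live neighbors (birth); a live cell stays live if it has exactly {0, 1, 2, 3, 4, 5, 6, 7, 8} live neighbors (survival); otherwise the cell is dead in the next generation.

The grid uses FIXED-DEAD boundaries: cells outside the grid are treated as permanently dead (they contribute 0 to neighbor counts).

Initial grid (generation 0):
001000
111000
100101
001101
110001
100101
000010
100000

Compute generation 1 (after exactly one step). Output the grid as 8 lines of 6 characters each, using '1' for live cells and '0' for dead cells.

Answer: 001000
111100
100101
101101
110101
110101
000010
100000

Derivation:
Simulating step by step:
Generation 0 (given above): 18 live cells
Generation 1: 22 live cells
(generation 1 grid is the final answer)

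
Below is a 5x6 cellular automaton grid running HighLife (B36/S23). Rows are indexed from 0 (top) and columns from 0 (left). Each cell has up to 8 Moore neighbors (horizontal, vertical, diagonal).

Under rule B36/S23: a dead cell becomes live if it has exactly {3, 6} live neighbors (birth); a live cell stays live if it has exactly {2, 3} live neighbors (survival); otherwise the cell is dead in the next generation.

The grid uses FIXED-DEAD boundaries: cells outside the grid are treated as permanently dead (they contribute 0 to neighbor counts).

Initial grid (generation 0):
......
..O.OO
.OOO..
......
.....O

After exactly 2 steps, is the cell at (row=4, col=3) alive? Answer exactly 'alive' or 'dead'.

Simulating step by step:
Generation 0 (given above): 7 live cells
Generation 1: 8 live cells
......
.OO.O.
.OOOO.
..O...
......
Generation 2: 5 live cells
......
.O..O.
....O.
.OO...
......

Cell (4,3) at generation 2: 0 -> dead

Answer: dead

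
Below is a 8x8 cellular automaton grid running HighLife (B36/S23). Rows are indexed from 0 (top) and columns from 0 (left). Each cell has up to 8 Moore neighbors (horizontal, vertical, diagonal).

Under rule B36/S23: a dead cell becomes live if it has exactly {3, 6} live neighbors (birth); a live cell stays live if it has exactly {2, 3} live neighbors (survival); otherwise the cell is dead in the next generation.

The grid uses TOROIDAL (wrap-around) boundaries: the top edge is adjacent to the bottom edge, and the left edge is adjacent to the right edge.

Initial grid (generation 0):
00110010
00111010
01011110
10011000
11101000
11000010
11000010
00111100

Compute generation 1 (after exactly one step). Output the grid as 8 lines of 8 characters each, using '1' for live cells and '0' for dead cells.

Simulating step by step:
Generation 0 (given above): 29 live cells
Generation 1: 24 live cells
(generation 1 grid is the final answer)

Answer: 01001010
01000111
01000011
10000001
00101100
00000100
10011010
00001111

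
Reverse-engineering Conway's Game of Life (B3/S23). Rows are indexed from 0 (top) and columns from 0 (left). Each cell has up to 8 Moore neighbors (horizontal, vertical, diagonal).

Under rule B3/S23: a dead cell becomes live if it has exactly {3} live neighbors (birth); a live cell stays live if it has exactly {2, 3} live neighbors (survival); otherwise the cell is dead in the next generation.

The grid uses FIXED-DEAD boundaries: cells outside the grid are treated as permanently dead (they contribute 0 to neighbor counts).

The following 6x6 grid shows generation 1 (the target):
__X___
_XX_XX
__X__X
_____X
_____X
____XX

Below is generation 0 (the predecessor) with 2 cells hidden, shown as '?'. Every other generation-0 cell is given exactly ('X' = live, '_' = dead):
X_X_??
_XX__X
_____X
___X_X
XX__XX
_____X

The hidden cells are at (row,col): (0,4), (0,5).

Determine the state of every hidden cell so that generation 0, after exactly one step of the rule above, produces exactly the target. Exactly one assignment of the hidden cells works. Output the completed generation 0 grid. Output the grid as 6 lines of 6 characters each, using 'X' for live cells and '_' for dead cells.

Answer: X_X__X
_XX__X
_____X
___X_X
XX__XX
_____X

Derivation:
Hidden generation-0 cells (in order): (0,4), (0,5).
A hidden cell only influences target cells in its own 3x3 neighborhood. Try each of the 2^2 = 4 assignments, step the completed generation 0 forward once under B3/S23, and compare with the target:
  (0,4)=_ (0,5)=_ -> step gives (1,4)='_' but target has 'X' -> reject
  (0,4)=_ (0,5)=X -> step reproduces the target at every cell -> ACCEPT
  (0,4)=X (0,5)=_ -> step gives (0,3)='X' but target has '_' -> reject
  (0,4)=X (0,5)=X -> step gives (0,3)='X' but target has '_' -> reject
Unique solution: (0,4)=dead, (0,5)=live.
Check: live-neighbor counts of every cell in the completed generation 0:
142221
232232
123242
222153
112243
221132
Applying B3/S23 to generation 0 with these counts gives:
__X___
_XX_XX
__X__X
_____X
_____X
____XX
which matches the target exactly.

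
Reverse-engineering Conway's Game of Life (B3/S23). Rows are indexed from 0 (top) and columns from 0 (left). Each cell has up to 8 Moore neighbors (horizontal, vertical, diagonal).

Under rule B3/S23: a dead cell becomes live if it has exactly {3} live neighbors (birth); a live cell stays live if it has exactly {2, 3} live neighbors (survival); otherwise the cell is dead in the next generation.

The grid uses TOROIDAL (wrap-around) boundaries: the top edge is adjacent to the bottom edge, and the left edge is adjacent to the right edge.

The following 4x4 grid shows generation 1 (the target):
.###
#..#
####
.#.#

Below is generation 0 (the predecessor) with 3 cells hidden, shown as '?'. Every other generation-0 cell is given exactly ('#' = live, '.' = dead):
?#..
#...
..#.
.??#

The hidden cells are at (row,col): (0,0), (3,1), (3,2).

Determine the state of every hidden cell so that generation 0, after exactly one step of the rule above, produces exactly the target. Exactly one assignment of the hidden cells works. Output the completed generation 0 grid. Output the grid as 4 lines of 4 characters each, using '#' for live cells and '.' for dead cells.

Answer: ##..
#...
..#.
.#.#

Derivation:
Hidden generation-0 cells (in order): (0,0), (3,1), (3,2).
A hidden cell only influences target cells in its own 3x3 neighborhood. Try each of the 2^3 = 8 assignments, step the completed generation 0 forward once under B3/S23, and compare with the target:
  (0,0)=. (3,1)=. (3,2)=. -> step gives (0,0)='#' but target has '.' -> reject
  (0,0)=. (3,1)=. (3,2)=# -> step gives (0,0)='#' but target has '.' -> reject
  (0,0)=. (3,1)=# (3,2)=. -> step gives (0,3)='.' but target has '#' -> reject
  (0,0)=. (3,1)=# (3,2)=# -> step gives (0,2)='.' but target has '#' -> reject
  (0,0)=# (3,1)=. (3,2)=. -> step gives (0,0)='#' but target has '.' -> reject
  (0,0)=# (3,1)=. (3,2)=# -> step gives (0,0)='#' but target has '.' -> reject
  (0,0)=# (3,1)=# (3,2)=. -> step reproduces the target at every cell -> ACCEPT
  (0,0)=# (3,1)=# (3,2)=# -> step gives (0,1)='.' but target has '#' -> reject
Unique solution: (0,0)=live, (3,1)=live, (3,2)=dead.
Check: live-neighbor counts of every cell in the completed generation 0:
4333
2423
3323
4342
Applying B3/S23 to generation 0 with these counts gives:
.###
#..#
####
.#.#
which matches the target exactly.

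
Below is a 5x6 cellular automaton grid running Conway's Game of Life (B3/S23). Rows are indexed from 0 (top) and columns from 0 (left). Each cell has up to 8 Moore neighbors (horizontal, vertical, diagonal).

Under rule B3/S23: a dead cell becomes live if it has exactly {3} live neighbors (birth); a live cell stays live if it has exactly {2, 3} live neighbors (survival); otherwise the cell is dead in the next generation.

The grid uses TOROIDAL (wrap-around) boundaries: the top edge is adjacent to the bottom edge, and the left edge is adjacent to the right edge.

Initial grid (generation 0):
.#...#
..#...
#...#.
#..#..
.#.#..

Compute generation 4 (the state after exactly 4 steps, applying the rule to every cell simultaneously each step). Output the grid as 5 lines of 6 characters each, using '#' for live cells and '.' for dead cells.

Answer: ...#.#
......
...##.
......
....#.

Derivation:
Simulating step by step:
Generation 0 (given above): 9 live cells
Generation 1: 16 live cells
##....
##...#
.#.#.#
######
.#..#.
Generation 2: 5 live cells
..#...
....##
...#..
......
....#.
Generation 3: 6 live cells
...###
...##.
....#.
......
......
Generation 4: 5 live cells
(generation 4 grid is the final answer)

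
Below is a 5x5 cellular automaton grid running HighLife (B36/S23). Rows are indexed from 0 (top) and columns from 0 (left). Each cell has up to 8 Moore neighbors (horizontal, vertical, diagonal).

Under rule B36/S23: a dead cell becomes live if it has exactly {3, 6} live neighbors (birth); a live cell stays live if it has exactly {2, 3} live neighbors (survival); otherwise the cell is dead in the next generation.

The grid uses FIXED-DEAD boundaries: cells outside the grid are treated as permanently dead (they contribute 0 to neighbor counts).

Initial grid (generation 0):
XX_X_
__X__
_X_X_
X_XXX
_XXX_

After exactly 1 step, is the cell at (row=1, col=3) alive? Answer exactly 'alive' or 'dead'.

Answer: alive

Derivation:
Simulating step by step:
Generation 0 (given above): 13 live cells
Generation 1: 10 live cells
_XX__
X__X_
_X__X
X___X
_X__X

Cell (1,3) at generation 1: 1 -> alive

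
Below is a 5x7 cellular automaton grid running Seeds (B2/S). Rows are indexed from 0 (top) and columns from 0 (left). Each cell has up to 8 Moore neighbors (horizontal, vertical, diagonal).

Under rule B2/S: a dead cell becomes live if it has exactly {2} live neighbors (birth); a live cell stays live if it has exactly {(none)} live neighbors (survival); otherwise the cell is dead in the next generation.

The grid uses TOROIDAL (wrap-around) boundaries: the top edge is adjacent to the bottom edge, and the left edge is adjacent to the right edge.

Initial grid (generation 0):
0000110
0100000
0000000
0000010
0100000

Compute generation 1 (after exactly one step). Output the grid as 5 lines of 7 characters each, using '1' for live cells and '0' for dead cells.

Simulating step by step:
Generation 0 (given above): 5 live cells
Generation 1: 6 live cells
(generation 1 grid is the final answer)

Answer: 1110000
0000110
0000000
0000000
0000001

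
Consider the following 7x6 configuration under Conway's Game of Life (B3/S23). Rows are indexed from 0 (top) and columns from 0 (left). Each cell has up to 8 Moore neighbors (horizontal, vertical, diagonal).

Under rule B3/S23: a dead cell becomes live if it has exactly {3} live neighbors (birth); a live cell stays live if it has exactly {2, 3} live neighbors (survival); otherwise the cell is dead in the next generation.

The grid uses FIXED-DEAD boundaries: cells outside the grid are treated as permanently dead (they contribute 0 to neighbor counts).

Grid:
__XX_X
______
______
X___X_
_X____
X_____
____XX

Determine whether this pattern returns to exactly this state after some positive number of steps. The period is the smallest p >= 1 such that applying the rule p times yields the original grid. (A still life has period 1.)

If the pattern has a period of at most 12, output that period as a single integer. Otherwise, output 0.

Simulating and comparing each generation to the original:
Gen 0 (original, given above): 9 live cells
Gen 1: 2 live cells, differs from original
Gen 2: 0 live cells, differs from original
Gen 3: 0 live cells, differs from original
Gen 4: 0 live cells, differs from original
Gen 5: 0 live cells, differs from original
Gen 6: 0 live cells, differs from original
Gen 7: 0 live cells, differs from original
Gen 8: 0 live cells, differs from original
Gen 9: 0 live cells, differs from original
Gen 10: 0 live cells, differs from original
Gen 11: 0 live cells, differs from original
Gen 12: 0 live cells, differs from original
No period found within 12 steps.

Answer: 0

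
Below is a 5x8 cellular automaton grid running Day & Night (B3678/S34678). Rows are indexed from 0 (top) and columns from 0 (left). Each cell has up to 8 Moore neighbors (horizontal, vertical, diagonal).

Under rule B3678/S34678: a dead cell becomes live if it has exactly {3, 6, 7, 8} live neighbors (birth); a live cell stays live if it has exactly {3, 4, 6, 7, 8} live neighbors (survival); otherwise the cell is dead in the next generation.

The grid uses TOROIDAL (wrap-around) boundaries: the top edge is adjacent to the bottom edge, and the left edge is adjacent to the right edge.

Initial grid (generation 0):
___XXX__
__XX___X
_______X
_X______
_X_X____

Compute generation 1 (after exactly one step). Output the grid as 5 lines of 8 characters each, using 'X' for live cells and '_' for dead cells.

Simulating step by step:
Generation 0 (given above): 10 live cells
Generation 1: 8 live cells
(generation 1 grid is the final answer)

Answer: ___XX___
___X__X_
X_X_____
X_X_____
________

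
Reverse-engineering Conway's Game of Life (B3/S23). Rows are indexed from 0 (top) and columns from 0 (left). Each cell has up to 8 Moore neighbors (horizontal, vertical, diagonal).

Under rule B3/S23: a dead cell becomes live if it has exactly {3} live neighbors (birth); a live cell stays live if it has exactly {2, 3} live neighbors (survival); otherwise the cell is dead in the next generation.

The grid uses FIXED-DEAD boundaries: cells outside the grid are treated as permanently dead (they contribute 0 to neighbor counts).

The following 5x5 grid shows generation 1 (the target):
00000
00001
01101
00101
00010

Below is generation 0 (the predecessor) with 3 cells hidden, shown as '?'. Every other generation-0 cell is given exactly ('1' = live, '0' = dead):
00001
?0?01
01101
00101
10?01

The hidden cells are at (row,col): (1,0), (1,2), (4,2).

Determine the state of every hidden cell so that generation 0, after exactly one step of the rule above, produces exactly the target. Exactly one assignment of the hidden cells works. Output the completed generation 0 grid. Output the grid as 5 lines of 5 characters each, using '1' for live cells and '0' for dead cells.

Answer: 00001
00001
01101
00101
10001

Derivation:
Hidden generation-0 cells (in order): (1,0), (1,2), (4,2).
A hidden cell only influences target cells in its own 3x3 neighborhood. Try each of the 2^3 = 8 assignments, step the completed generation 0 forward once under B3/S23, and compare with the target:
  (1,0)=0 (1,2)=0 (4,2)=0 -> step reproduces the target at every cell -> ACCEPT
  (1,0)=0 (1,2)=0 (4,2)=1 -> step gives (4,1)='1' but target has '0' -> reject
  (1,0)=0 (1,2)=1 (4,2)=0 -> step gives (0,3)='1' but target has '0' -> reject
  (1,0)=0 (1,2)=1 (4,2)=1 -> step gives (0,3)='1' but target has '0' -> reject
  (1,0)=1 (1,2)=0 (4,2)=0 -> step gives (1,1)='1' but target has '0' -> reject
  (1,0)=1 (1,2)=0 (4,2)=1 -> step gives (1,1)='1' but target has '0' -> reject
  (1,0)=1 (1,2)=1 (4,2)=0 -> step gives (0,3)='1' but target has '0' -> reject
  (1,0)=1 (1,2)=1 (4,2)=1 -> step gives (0,3)='1' but target has '0' -> reject
Unique solution: (1,0)=dead, (1,2)=dead, (4,2)=dead.
Check: live-neighbor counts of every cell in the completed generation 0:
00021
12242
12252
24252
02131
Applying B3/S23 to generation 0 with these counts gives:
00000
00001
01101
00101
00010
which matches the target exactly.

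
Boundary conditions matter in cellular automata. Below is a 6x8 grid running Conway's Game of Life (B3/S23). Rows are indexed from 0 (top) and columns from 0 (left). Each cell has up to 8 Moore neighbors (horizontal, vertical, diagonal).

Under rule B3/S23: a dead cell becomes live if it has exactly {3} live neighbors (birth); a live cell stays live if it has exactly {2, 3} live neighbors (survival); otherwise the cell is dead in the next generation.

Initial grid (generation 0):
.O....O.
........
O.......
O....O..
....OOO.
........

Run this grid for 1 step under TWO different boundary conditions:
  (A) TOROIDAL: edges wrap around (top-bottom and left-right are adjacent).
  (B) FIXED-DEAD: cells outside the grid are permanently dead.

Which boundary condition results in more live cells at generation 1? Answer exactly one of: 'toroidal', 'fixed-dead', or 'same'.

Under TOROIDAL boundary, generation 1:
........
........
........
....OOOO
....OOO.
......O.
Population = 8

Under FIXED-DEAD boundary, generation 1:
........
........
........
....OOO.
....OOO.
.....O..
Population = 7

Comparison: toroidal=8, fixed-dead=7 -> toroidal

Answer: toroidal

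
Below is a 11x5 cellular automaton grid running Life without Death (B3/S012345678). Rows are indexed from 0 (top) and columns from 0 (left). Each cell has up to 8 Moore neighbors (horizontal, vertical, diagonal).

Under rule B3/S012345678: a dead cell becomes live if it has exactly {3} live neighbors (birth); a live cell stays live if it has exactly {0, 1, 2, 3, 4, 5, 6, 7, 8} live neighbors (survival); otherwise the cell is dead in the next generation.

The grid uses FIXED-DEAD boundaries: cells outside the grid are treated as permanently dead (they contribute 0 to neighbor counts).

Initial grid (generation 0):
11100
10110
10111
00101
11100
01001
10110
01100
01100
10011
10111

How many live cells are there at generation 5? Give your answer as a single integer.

Simulating step by step:
Generation 0 (given above): 31 live cells
Generation 1: 37 live cells
11110
10111
10111
10101
11100
01001
10110
11100
11100
10011
11111
Generation 2: 38 live cells
11111
10111
10111
10101
11100
01001
10110
11100
11100
10011
11111
Generation 3: 38 live cells
11111
10111
10111
10101
11100
01001
10110
11100
11100
10011
11111
Generation 4: 38 live cells
11111
10111
10111
10101
11100
01001
10110
11100
11100
10011
11111
Generation 5: 38 live cells
11111
10111
10111
10101
11100
01001
10110
11100
11100
10011
11111
Population at generation 5: 38

Answer: 38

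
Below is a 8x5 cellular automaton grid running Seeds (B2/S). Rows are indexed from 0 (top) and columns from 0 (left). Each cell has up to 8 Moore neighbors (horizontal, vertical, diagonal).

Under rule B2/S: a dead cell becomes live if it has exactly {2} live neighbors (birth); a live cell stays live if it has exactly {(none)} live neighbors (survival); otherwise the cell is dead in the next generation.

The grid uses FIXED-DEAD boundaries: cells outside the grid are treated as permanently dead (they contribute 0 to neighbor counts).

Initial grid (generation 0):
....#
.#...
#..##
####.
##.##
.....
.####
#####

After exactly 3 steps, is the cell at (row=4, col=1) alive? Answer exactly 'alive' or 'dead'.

Answer: dead

Derivation:
Simulating step by step:
Generation 0 (given above): 22 live cells
Generation 1: 2 live cells
.....
#.#..
.....
.....
.....
.....
.....
.....
Generation 2: 3 live cells
.#...
.#...
.#...
.....
.....
.....
.....
.....
Generation 3: 4 live cells
#.#..
.....
#.#..
.....
.....
.....
.....
.....

Cell (4,1) at generation 3: 0 -> dead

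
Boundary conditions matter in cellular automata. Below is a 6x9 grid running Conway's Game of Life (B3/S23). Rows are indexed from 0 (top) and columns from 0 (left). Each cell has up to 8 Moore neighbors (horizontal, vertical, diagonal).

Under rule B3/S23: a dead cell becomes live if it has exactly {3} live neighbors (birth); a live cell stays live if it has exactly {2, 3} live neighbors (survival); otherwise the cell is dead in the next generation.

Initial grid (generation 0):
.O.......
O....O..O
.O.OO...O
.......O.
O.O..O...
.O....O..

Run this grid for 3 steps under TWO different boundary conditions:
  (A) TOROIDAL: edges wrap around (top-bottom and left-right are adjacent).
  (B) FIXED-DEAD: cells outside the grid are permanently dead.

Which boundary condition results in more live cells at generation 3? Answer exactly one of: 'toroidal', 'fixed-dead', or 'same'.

Under TOROIDAL boundary, generation 3:
O..O....O
..OO..OOO
.....O.O.
O.OO.OOOO
....O...O
.........
Population = 19

Under FIXED-DEAD boundary, generation 3:
..O......
OOO.O....
O....OO..
.....OO..
OO.O.....
.........
Population = 13

Comparison: toroidal=19, fixed-dead=13 -> toroidal

Answer: toroidal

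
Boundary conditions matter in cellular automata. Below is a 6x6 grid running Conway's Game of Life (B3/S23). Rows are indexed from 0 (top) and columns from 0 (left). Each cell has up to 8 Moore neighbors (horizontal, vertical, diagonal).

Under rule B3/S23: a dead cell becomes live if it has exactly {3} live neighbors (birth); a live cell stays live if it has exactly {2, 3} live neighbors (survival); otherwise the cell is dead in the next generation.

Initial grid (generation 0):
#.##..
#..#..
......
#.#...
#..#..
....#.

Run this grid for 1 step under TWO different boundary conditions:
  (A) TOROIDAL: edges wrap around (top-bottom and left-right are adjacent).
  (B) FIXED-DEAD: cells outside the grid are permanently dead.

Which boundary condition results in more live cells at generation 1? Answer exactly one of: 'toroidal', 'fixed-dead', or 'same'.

Answer: toroidal

Derivation:
Under TOROIDAL boundary, generation 1:
.#####
.###..
.#....
.#....
.#.#.#
.##.##
Population = 17

Under FIXED-DEAD boundary, generation 1:
.###..
.###..
.#....
.#....
.#.#..
......
Population = 10

Comparison: toroidal=17, fixed-dead=10 -> toroidal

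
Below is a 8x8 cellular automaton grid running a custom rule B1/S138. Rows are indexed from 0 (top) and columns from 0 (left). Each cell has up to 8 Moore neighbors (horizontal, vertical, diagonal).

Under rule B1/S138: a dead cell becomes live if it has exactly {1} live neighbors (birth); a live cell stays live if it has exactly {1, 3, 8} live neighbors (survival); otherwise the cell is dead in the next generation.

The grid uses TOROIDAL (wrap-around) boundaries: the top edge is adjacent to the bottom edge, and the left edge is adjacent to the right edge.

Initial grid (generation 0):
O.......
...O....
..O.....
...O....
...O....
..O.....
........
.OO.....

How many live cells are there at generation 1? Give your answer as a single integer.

Simulating step by step:
Generation 0 (given above): 8 live cells
Generation 1: 17 live cells
O...O..O
O..OO..O
.O......
.O......
.O......
.OO.O...
O.......
..OO...O
Population at generation 1: 17

Answer: 17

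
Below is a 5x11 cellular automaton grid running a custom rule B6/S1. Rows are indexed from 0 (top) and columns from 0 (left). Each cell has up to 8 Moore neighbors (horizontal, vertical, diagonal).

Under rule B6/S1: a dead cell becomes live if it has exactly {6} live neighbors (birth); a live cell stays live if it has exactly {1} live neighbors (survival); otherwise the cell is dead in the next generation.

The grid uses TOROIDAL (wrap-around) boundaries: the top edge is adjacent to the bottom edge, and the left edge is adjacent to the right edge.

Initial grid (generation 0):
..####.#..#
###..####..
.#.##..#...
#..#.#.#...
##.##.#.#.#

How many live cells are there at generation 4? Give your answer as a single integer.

Simulating step by step:
Generation 0 (given above): 28 live cells
Generation 1: 7 live cells
##....#....
...##......
......#....
....#......
...........
Generation 2: 4 live cells
##.........
...##......
...........
...........
...........
Generation 3: 4 live cells
##.........
...##......
...........
...........
...........
Generation 4: 4 live cells
##.........
...##......
...........
...........
...........
Population at generation 4: 4

Answer: 4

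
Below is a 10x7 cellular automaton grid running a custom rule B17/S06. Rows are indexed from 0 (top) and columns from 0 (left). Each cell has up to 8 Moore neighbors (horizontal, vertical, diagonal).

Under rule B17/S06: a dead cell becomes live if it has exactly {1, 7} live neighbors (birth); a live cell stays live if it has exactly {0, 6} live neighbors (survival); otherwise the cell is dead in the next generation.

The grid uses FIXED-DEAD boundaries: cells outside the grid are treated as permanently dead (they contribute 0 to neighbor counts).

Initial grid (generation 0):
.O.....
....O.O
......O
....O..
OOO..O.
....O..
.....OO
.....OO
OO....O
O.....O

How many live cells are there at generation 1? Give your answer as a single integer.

Simulating step by step:
Generation 0 (given above): 19 live cells
Generation 1: 17 live cells
OOOOO.O
OOOOO..
.......
.......
......O
.......
...O...
..O....
..O.O..
..O....
Population at generation 1: 17

Answer: 17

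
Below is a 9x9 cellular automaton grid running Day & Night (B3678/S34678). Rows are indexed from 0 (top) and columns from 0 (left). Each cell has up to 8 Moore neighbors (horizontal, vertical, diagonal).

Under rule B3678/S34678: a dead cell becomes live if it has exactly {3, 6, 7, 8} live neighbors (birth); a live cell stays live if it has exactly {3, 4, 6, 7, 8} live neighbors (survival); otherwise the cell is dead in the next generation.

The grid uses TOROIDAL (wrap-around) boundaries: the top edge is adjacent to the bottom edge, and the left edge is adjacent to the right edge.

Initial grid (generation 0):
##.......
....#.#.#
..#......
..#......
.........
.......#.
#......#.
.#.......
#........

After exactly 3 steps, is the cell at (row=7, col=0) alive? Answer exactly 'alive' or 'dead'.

Simulating step by step:
Generation 0 (given above): 12 live cells
Generation 1: 10 live cells
#.......#
##.......
...#.....
.........
.........
........#
........#
#.......#
#........
Generation 2: 10 live cells
#.......#
#.......#
.........
.........
.........
.........
.......##
#.......#
##.......
Generation 3: 10 live cells
........#
#.......#
.........
.........
.........
.........
#.......#
##.....##
.#.......

Cell (7,0) at generation 3: 1 -> alive

Answer: alive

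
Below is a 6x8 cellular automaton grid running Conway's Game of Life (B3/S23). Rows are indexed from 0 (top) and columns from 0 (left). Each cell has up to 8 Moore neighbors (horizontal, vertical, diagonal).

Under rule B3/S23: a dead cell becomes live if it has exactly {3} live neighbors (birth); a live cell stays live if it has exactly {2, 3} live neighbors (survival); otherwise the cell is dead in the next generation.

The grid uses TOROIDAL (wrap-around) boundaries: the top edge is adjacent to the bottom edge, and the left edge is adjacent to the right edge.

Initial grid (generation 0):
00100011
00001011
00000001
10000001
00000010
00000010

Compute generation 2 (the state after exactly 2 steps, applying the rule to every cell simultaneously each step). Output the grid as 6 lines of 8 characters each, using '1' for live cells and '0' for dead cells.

Simulating step by step:
Generation 0 (given above): 11 live cells
Generation 1: 8 live cells
00000000
10000100
00000000
10000011
00000010
00000110
Generation 2: 8 live cells
(generation 2 grid is the final answer)

Answer: 00000110
00000000
10000010
00000011
00000000
00000110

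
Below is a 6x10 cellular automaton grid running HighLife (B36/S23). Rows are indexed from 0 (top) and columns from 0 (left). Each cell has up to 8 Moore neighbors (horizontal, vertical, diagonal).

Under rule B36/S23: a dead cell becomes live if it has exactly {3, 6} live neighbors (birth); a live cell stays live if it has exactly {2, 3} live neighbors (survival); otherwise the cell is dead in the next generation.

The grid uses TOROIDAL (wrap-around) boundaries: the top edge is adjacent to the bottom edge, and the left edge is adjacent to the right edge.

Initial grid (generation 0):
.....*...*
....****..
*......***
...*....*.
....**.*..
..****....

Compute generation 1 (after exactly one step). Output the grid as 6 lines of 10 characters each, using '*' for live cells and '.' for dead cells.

Answer: ....*.....
*...**.*..
....**...*
....*.*...
..*..**...
...*......

Derivation:
Simulating step by step:
Generation 0 (given above): 19 live cells
Generation 1: 14 live cells
(generation 1 grid is the final answer)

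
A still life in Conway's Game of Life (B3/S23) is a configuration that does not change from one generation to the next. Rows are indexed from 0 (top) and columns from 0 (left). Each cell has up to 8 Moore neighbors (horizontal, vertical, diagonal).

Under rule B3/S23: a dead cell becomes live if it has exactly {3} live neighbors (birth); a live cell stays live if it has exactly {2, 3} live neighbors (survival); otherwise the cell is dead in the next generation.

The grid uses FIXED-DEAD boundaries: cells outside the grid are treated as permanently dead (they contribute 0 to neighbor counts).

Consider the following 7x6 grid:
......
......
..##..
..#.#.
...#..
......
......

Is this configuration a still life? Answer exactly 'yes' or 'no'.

Compute generation 1 and compare to generation 0 (given above):
Generation 1:
......
......
..##..
..#.#.
...#..
......
......
The grids are IDENTICAL -> still life.

Answer: yes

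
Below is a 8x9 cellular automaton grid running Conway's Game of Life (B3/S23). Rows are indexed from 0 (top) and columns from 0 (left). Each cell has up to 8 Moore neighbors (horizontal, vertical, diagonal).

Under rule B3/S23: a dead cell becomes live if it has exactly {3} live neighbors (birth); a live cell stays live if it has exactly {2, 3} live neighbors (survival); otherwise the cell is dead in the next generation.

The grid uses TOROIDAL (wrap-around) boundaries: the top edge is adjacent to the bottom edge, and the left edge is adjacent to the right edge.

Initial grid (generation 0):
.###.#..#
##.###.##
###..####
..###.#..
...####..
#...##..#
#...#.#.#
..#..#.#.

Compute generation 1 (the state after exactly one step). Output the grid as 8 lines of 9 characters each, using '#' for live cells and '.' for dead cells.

Simulating step by step:
Generation 0 (given above): 38 live cells
Generation 1: 16 live cells
(generation 1 grid is the final answer)

Answer: .....#...
.........
.........
#.......#
..#...##.
#.......#
##.##.#..
..#..#.#.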